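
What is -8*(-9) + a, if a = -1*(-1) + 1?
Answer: 74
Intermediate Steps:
a = 2 (a = 1 + 1 = 2)
-8*(-9) + a = -8*(-9) + 2 = 72 + 2 = 74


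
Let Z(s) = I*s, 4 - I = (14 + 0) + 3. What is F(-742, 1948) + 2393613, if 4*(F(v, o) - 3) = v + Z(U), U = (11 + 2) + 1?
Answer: 2393385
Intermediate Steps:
U = 14 (U = 13 + 1 = 14)
I = -13 (I = 4 - ((14 + 0) + 3) = 4 - (14 + 3) = 4 - 1*17 = 4 - 17 = -13)
Z(s) = -13*s
F(v, o) = -85/2 + v/4 (F(v, o) = 3 + (v - 13*14)/4 = 3 + (v - 182)/4 = 3 + (-182 + v)/4 = 3 + (-91/2 + v/4) = -85/2 + v/4)
F(-742, 1948) + 2393613 = (-85/2 + (¼)*(-742)) + 2393613 = (-85/2 - 371/2) + 2393613 = -228 + 2393613 = 2393385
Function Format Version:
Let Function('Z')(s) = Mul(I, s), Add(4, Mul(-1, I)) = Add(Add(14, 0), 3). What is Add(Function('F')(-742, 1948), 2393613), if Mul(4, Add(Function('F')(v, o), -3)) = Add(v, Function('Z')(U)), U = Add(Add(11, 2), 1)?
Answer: 2393385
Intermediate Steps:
U = 14 (U = Add(13, 1) = 14)
I = -13 (I = Add(4, Mul(-1, Add(Add(14, 0), 3))) = Add(4, Mul(-1, Add(14, 3))) = Add(4, Mul(-1, 17)) = Add(4, -17) = -13)
Function('Z')(s) = Mul(-13, s)
Function('F')(v, o) = Add(Rational(-85, 2), Mul(Rational(1, 4), v)) (Function('F')(v, o) = Add(3, Mul(Rational(1, 4), Add(v, Mul(-13, 14)))) = Add(3, Mul(Rational(1, 4), Add(v, -182))) = Add(3, Mul(Rational(1, 4), Add(-182, v))) = Add(3, Add(Rational(-91, 2), Mul(Rational(1, 4), v))) = Add(Rational(-85, 2), Mul(Rational(1, 4), v)))
Add(Function('F')(-742, 1948), 2393613) = Add(Add(Rational(-85, 2), Mul(Rational(1, 4), -742)), 2393613) = Add(Add(Rational(-85, 2), Rational(-371, 2)), 2393613) = Add(-228, 2393613) = 2393385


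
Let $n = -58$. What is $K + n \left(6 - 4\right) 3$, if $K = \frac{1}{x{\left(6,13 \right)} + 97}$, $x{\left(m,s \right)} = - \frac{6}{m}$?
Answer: $- \frac{33407}{96} \approx -347.99$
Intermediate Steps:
$K = \frac{1}{96}$ ($K = \frac{1}{- \frac{6}{6} + 97} = \frac{1}{\left(-6\right) \frac{1}{6} + 97} = \frac{1}{-1 + 97} = \frac{1}{96} \approx 0.010417$)
$K + n \left(6 - 4\right) 3 = \frac{1}{96} - 58 \left(6 - 4\right) 3 = \frac{1}{96} - 58 \cdot 2 \cdot 3 = \frac{1}{96} - 348 = - \frac{33407}{96}$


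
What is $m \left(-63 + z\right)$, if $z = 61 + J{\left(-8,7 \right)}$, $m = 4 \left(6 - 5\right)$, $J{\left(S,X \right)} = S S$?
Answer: $248$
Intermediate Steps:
$J{\left(S,X \right)} = S^{2}$
$m = 4$ ($m = 4 \cdot 1 = 4$)
$z = 125$ ($z = 61 + \left(-8\right)^{2} = 61 + 64 = 125$)
$m \left(-63 + z\right) = 4 \left(-63 + 125\right) = 4 \cdot 62 = 248$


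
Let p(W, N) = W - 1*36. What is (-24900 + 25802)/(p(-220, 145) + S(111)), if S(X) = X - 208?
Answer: -902/353 ≈ -2.5552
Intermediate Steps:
S(X) = -208 + X
p(W, N) = -36 + W (p(W, N) = W - 36 = -36 + W)
(-24900 + 25802)/(p(-220, 145) + S(111)) = (-24900 + 25802)/((-36 - 220) + (-208 + 111)) = 902/(-256 - 97) = 902/(-353) = 902*(-1/353) = -902/353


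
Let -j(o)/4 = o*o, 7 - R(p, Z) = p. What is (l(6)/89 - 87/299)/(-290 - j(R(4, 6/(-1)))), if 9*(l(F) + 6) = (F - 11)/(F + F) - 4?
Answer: 1045843/729992952 ≈ 0.0014327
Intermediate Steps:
R(p, Z) = 7 - p
j(o) = -4*o² (j(o) = -4*o*o = -4*o²)
l(F) = -58/9 + (-11 + F)/(18*F) (l(F) = -6 + ((F - 11)/(F + F) - 4)/9 = -6 + ((-11 + F)/((2*F)) - 4)/9 = -6 + ((-11 + F)*(1/(2*F)) - 4)/9 = -6 + ((-11 + F)/(2*F) - 4)/9 = -6 + (-4 + (-11 + F)/(2*F))/9 = -6 + (-4/9 + (-11 + F)/(18*F)) = -58/9 + (-11 + F)/(18*F))
(l(6)/89 - 87/299)/(-290 - j(R(4, 6/(-1)))) = (((1/18)*(-11 - 115*6)/6)/89 - 87/299)/(-290 - (-4)*(7 - 1*4)²) = (((1/18)*(⅙)*(-11 - 690))*(1/89) - 87*1/299)/(-290 - (-4)*(7 - 4)²) = (((1/18)*(⅙)*(-701))*(1/89) - 87/299)/(-290 - (-4)*3²) = (-701/108*1/89 - 87/299)/(-290 - (-4)*9) = (-701/9612 - 87/299)/(-290 - 1*(-36)) = -1045843/(2873988*(-290 + 36)) = -1045843/2873988/(-254) = -1045843/2873988*(-1/254) = 1045843/729992952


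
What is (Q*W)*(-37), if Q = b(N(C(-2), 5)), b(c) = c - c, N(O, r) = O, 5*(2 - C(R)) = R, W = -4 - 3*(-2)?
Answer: 0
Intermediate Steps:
W = 2 (W = -4 + 6 = 2)
C(R) = 2 - R/5
b(c) = 0
Q = 0
(Q*W)*(-37) = (0*2)*(-37) = 0*(-37) = 0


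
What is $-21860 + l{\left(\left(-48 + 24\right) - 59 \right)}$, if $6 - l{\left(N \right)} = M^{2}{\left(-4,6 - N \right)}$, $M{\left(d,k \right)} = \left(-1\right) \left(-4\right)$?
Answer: $-21870$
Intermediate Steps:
$M{\left(d,k \right)} = 4$
$l{\left(N \right)} = -10$ ($l{\left(N \right)} = 6 - 4^{2} = 6 - 16 = -10$)
$-21860 + l{\left(\left(-48 + 24\right) - 59 \right)} = -21860 - 10 = -21870$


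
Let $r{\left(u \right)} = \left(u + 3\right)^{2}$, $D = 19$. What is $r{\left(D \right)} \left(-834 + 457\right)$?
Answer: $-182468$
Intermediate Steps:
$r{\left(u \right)} = \left(3 + u\right)^{2}$
$r{\left(D \right)} \left(-834 + 457\right) = \left(3 + 19\right)^{2} \left(-834 + 457\right) = 22^{2} \left(-377\right) = 484 \left(-377\right) = -182468$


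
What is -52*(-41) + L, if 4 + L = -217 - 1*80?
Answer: 1831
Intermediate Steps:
L = -301 (L = -4 + (-217 - 1*80) = -4 + (-217 - 80) = -4 - 297 = -301)
-52*(-41) + L = -52*(-41) - 301 = 2132 - 301 = 1831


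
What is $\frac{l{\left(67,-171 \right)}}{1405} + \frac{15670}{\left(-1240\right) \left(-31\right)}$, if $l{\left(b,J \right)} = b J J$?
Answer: $\frac{7533162703}{5400820} \approx 1394.8$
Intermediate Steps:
$l{\left(b,J \right)} = b J^{2}$ ($l{\left(b,J \right)} = J b J = b J^{2}$)
$\frac{l{\left(67,-171 \right)}}{1405} + \frac{15670}{\left(-1240\right) \left(-31\right)} = \frac{67 \left(-171\right)^{2}}{1405} + \frac{15670}{\left(-1240\right) \left(-31\right)} = 67 \cdot 29241 \cdot \frac{1}{1405} + \frac{15670}{38440} = 1959147 \cdot \frac{1}{1405} + 15670 \cdot \frac{1}{38440} = \frac{1959147}{1405} + \frac{1567}{3844} = \frac{7533162703}{5400820}$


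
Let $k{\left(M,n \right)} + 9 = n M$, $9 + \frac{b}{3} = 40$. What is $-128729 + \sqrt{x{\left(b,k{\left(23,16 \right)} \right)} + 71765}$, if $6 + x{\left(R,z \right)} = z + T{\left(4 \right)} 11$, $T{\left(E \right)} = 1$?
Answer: $-128729 + \sqrt{72129} \approx -1.2846 \cdot 10^{5}$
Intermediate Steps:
$b = 93$ ($b = -27 + 3 \cdot 40 = -27 + 120 = 93$)
$k{\left(M,n \right)} = -9 + M n$ ($k{\left(M,n \right)} = -9 + n M = -9 + M n$)
$x{\left(R,z \right)} = 5 + z$ ($x{\left(R,z \right)} = -6 + \left(z + 1 \cdot 11\right) = -6 + \left(z + 11\right) = -6 + \left(11 + z\right) = 5 + z$)
$-128729 + \sqrt{x{\left(b,k{\left(23,16 \right)} \right)} + 71765} = -128729 + \sqrt{\left(5 + \left(-9 + 23 \cdot 16\right)\right) + 71765} = -128729 + \sqrt{\left(5 + \left(-9 + 368\right)\right) + 71765} = -128729 + \sqrt{\left(5 + 359\right) + 71765} = -128729 + \sqrt{364 + 71765} = -128729 + \sqrt{72129}$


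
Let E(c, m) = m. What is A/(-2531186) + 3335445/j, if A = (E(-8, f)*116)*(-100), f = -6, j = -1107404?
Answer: -4259853503085/1401522750572 ≈ -3.0394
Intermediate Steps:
A = 69600 (A = -6*116*(-100) = -696*(-100) = 69600)
A/(-2531186) + 3335445/j = 69600/(-2531186) + 3335445/(-1107404) = 69600*(-1/2531186) + 3335445*(-1/1107404) = -34800/1265593 - 3335445/1107404 = -4259853503085/1401522750572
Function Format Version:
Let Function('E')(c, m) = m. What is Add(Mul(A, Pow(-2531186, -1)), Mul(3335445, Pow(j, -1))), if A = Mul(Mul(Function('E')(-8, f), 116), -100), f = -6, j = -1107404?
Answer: Rational(-4259853503085, 1401522750572) ≈ -3.0394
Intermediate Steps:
A = 69600 (A = Mul(Mul(-6, 116), -100) = Mul(-696, -100) = 69600)
Add(Mul(A, Pow(-2531186, -1)), Mul(3335445, Pow(j, -1))) = Add(Mul(69600, Pow(-2531186, -1)), Mul(3335445, Pow(-1107404, -1))) = Add(Mul(69600, Rational(-1, 2531186)), Mul(3335445, Rational(-1, 1107404))) = Add(Rational(-34800, 1265593), Rational(-3335445, 1107404)) = Rational(-4259853503085, 1401522750572)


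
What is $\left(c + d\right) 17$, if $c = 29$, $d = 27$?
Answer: $952$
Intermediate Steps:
$\left(c + d\right) 17 = \left(29 + 27\right) 17 = 56 \cdot 17 = 952$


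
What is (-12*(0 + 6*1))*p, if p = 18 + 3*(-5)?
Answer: -216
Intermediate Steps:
p = 3 (p = 18 - 15 = 3)
(-12*(0 + 6*1))*p = -12*(0 + 6*1)*3 = -12*(0 + 6)*3 = -12*6*3 = -72*3 = -216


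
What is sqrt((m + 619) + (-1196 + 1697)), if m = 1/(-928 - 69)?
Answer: 3*sqrt(123698787)/997 ≈ 33.466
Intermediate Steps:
m = -1/997 (m = 1/(-997) = -1/997 ≈ -0.0010030)
sqrt((m + 619) + (-1196 + 1697)) = sqrt((-1/997 + 619) + (-1196 + 1697)) = sqrt(617142/997 + 501) = sqrt(1116639/997) = 3*sqrt(123698787)/997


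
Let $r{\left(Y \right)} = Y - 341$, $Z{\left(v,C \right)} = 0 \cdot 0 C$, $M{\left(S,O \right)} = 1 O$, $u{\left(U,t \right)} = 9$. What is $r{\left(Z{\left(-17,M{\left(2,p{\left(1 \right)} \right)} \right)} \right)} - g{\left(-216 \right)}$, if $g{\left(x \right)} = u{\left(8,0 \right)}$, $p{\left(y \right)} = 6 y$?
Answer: $-350$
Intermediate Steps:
$g{\left(x \right)} = 9$
$M{\left(S,O \right)} = O$
$Z{\left(v,C \right)} = 0$ ($Z{\left(v,C \right)} = 0 C = 0$)
$r{\left(Y \right)} = -341 + Y$
$r{\left(Z{\left(-17,M{\left(2,p{\left(1 \right)} \right)} \right)} \right)} - g{\left(-216 \right)} = \left(-341 + 0\right) - 9 = -341 - 9 = -350$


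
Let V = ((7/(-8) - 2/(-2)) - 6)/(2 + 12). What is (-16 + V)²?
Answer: 3381921/12544 ≈ 269.60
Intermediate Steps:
V = -47/112 (V = ((7*(-⅛) - 2*(-½)) - 6)/14 = ((-7/8 + 1) - 6)*(1/14) = (⅛ - 6)*(1/14) = -47/8*1/14 = -47/112 ≈ -0.41964)
(-16 + V)² = (-16 - 47/112)² = (-1839/112)² = 3381921/12544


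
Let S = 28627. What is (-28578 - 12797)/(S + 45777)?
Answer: -41375/74404 ≈ -0.55609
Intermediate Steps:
(-28578 - 12797)/(S + 45777) = (-28578 - 12797)/(28627 + 45777) = -41375/74404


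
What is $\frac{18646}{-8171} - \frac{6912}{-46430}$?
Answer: $- \frac{404627914}{189689765} \approx -2.1331$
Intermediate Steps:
$\frac{18646}{-8171} - \frac{6912}{-46430} = 18646 \left(- \frac{1}{8171}\right) - - \frac{3456}{23215} = - \frac{18646}{8171} + \frac{3456}{23215} = - \frac{404627914}{189689765}$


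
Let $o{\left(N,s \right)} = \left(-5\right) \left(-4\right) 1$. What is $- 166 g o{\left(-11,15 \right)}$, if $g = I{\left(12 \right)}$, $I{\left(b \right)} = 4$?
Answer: $-13280$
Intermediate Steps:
$o{\left(N,s \right)} = 20$ ($o{\left(N,s \right)} = 20 \cdot 1 = 20$)
$g = 4$
$- 166 g o{\left(-11,15 \right)} = \left(-166\right) 4 \cdot 20 = \left(-664\right) 20 = -13280$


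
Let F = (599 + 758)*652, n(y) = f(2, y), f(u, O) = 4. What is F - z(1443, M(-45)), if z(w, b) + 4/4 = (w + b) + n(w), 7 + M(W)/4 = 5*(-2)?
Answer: 883386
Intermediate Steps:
M(W) = -68 (M(W) = -28 + 4*(5*(-2)) = -28 + 4*(-10) = -28 - 40 = -68)
n(y) = 4
F = 884764 (F = 1357*652 = 884764)
z(w, b) = 3 + b + w (z(w, b) = -1 + ((w + b) + 4) = -1 + ((b + w) + 4) = -1 + (4 + b + w) = 3 + b + w)
F - z(1443, M(-45)) = 884764 - (3 - 68 + 1443) = 884764 - 1*1378 = 884764 - 1378 = 883386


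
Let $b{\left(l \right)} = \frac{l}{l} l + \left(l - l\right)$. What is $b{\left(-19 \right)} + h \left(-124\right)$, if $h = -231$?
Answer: $28625$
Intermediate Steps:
$b{\left(l \right)} = l$ ($b{\left(l \right)} = 1 l + 0 = l + 0 = l$)
$b{\left(-19 \right)} + h \left(-124\right) = -19 - -28644 = -19 + 28644 = 28625$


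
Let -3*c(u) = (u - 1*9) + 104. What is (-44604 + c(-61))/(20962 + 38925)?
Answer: -133846/179661 ≈ -0.74499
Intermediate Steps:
c(u) = -95/3 - u/3 (c(u) = -((u - 1*9) + 104)/3 = -((u - 9) + 104)/3 = -((-9 + u) + 104)/3 = -(95 + u)/3 = -95/3 - u/3)
(-44604 + c(-61))/(20962 + 38925) = (-44604 + (-95/3 - ⅓*(-61)))/(20962 + 38925) = (-44604 + (-95/3 + 61/3))/59887 = (-44604 - 34/3)*(1/59887) = -133846/3*1/59887 = -133846/179661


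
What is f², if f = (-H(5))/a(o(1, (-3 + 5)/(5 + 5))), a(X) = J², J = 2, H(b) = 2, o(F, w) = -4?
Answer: ¼ ≈ 0.25000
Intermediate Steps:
a(X) = 4 (a(X) = 2² = 4)
f = -½ (f = -1*2/4 = -2*¼ = -½ ≈ -0.50000)
f² = (-½)² = ¼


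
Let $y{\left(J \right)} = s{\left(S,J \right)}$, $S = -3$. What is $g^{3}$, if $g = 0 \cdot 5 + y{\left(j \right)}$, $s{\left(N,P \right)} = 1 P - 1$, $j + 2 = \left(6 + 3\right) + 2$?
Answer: $512$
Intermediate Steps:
$j = 9$ ($j = -2 + \left(\left(6 + 3\right) + 2\right) = -2 + \left(9 + 2\right) = -2 + 11 = 9$)
$s{\left(N,P \right)} = -1 + P$ ($s{\left(N,P \right)} = P - 1 = -1 + P$)
$y{\left(J \right)} = -1 + J$
$g = 8$ ($g = 0 \cdot 5 + \left(-1 + 9\right) = 0 + 8 = 8$)
$g^{3} = 8^{3} = 512$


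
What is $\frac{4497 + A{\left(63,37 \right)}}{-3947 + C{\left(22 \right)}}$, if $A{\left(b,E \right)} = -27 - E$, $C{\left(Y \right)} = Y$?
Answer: $- \frac{4433}{3925} \approx -1.1294$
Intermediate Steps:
$\frac{4497 + A{\left(63,37 \right)}}{-3947 + C{\left(22 \right)}} = \frac{4497 - 64}{-3947 + 22} = \frac{4497 - 64}{-3925} = \left(4497 - 64\right) \left(- \frac{1}{3925}\right) = 4433 \left(- \frac{1}{3925}\right) = - \frac{4433}{3925}$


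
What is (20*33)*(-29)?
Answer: -19140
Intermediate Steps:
(20*33)*(-29) = 660*(-29) = -19140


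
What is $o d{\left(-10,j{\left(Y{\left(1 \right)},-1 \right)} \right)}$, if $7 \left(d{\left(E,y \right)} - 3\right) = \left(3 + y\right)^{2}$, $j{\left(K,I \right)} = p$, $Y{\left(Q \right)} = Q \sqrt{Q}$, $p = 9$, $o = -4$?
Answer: $- \frac{660}{7} \approx -94.286$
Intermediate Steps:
$Y{\left(Q \right)} = Q^{\frac{3}{2}}$
$j{\left(K,I \right)} = 9$
$d{\left(E,y \right)} = 3 + \frac{\left(3 + y\right)^{2}}{7}$
$o d{\left(-10,j{\left(Y{\left(1 \right)},-1 \right)} \right)} = - 4 \left(3 + \frac{\left(3 + 9\right)^{2}}{7}\right) = - 4 \left(3 + \frac{12^{2}}{7}\right) = - 4 \left(3 + \frac{1}{7} \cdot 144\right) = - 4 \left(3 + \frac{144}{7}\right) = \left(-4\right) \frac{165}{7} = - \frac{660}{7}$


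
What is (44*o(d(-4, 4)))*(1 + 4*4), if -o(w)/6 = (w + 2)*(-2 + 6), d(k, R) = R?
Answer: -107712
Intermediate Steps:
o(w) = -48 - 24*w (o(w) = -6*(w + 2)*(-2 + 6) = -6*(2 + w)*4 = -6*(8 + 4*w) = -48 - 24*w)
(44*o(d(-4, 4)))*(1 + 4*4) = (44*(-48 - 24*4))*(1 + 4*4) = (44*(-48 - 96))*(1 + 16) = (44*(-144))*17 = -6336*17 = -107712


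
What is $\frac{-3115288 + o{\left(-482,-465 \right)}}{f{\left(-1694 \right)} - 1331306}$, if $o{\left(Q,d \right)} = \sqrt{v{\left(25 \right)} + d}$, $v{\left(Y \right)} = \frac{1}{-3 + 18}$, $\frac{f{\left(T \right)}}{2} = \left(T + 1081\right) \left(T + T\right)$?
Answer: $- \frac{1557644}{1411191} + \frac{i \sqrt{104610}}{42335730} \approx -1.1038 + 7.6398 \cdot 10^{-6} i$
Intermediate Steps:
$f{\left(T \right)} = 4 T \left(1081 + T\right)$ ($f{\left(T \right)} = 2 \left(T + 1081\right) \left(T + T\right) = 2 \left(1081 + T\right) 2 T = 2 \cdot 2 T \left(1081 + T\right) = 4 T \left(1081 + T\right)$)
$v{\left(Y \right)} = \frac{1}{15}$
$o{\left(Q,d \right)} = \sqrt{\frac{1}{15} + d}$
$\frac{-3115288 + o{\left(-482,-465 \right)}}{f{\left(-1694 \right)} - 1331306} = \frac{-3115288 + \frac{\sqrt{15 + 225 \left(-465\right)}}{15}}{4 \left(-1694\right) \left(1081 - 1694\right) - 1331306} = \frac{-3115288 + \frac{\sqrt{15 - 104625}}{15}}{4 \left(-1694\right) \left(-613\right) - 1331306} = \frac{-3115288 + \frac{\sqrt{-104610}}{15}}{4153688 - 1331306} = \frac{-3115288 + \frac{i \sqrt{104610}}{15}}{2822382} = \left(-3115288 + \frac{i \sqrt{104610}}{15}\right) \frac{1}{2822382} = - \frac{1557644}{1411191} + \frac{i \sqrt{104610}}{42335730}$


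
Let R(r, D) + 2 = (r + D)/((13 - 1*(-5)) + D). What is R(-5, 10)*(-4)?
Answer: 51/7 ≈ 7.2857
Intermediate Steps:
R(r, D) = -2 + (D + r)/(18 + D) (R(r, D) = -2 + (r + D)/((13 - 1*(-5)) + D) = -2 + (D + r)/((13 + 5) + D) = -2 + (D + r)/(18 + D))
R(-5, 10)*(-4) = ((-36 - 5 - 1*10)/(18 + 10))*(-4) = ((-36 - 5 - 10)/28)*(-4) = ((1/28)*(-51))*(-4) = -51/28*(-4) = 51/7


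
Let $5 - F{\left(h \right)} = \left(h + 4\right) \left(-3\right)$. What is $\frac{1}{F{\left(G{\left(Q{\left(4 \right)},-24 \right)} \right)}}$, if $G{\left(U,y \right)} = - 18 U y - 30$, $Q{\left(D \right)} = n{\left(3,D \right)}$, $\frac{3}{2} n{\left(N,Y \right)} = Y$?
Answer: $\frac{1}{3383} \approx 0.0002956$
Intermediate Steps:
$n{\left(N,Y \right)} = \frac{2 Y}{3}$
$Q{\left(D \right)} = \frac{2 D}{3}$
$G{\left(U,y \right)} = -30 - 18 U y$ ($G{\left(U,y \right)} = - 18 U y - 30 = -30 - 18 U y$)
$F{\left(h \right)} = 17 + 3 h$ ($F{\left(h \right)} = 5 - \left(h + 4\right) \left(-3\right) = 5 - \left(4 + h\right) \left(-3\right) = 5 - \left(-12 - 3 h\right) = 5 + \left(12 + 3 h\right) = 17 + 3 h$)
$\frac{1}{F{\left(G{\left(Q{\left(4 \right)},-24 \right)} \right)}} = \frac{1}{17 + 3 \left(-30 - 18 \cdot \frac{2}{3} \cdot 4 \left(-24\right)\right)} = \frac{1}{17 + 3 \left(-30 - 48 \left(-24\right)\right)} = \frac{1}{17 + 3 \left(-30 + 1152\right)} = \frac{1}{17 + 3 \cdot 1122} = \frac{1}{17 + 3366} = \frac{1}{3383}$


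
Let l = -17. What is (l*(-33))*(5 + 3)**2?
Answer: 35904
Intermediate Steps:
(l*(-33))*(5 + 3)**2 = (-17*(-33))*(5 + 3)**2 = 561*8**2 = 561*64 = 35904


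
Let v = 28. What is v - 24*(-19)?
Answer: 484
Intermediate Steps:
v - 24*(-19) = 28 - 24*(-19) = 28 + 456 = 484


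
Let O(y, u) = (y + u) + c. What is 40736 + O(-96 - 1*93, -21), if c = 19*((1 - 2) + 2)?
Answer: 40545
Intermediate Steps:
c = 19 (c = 19*(-1 + 2) = 19*1 = 19)
O(y, u) = 19 + u + y (O(y, u) = (y + u) + 19 = (u + y) + 19 = 19 + u + y)
40736 + O(-96 - 1*93, -21) = 40736 + (19 - 21 + (-96 - 1*93)) = 40736 + (19 - 21 + (-96 - 93)) = 40736 + (19 - 21 - 189) = 40736 - 191 = 40545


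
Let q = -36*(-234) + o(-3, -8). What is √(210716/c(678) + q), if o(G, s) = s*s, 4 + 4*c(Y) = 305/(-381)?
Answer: 2*I*√139738632482/1829 ≈ 408.77*I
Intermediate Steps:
c(Y) = -1829/1524 (c(Y) = -1 + (305/(-381))/4 = -1 + (305*(-1/381))/4 = -1 + (¼)*(-305/381) = -1 - 305/1524 = -1829/1524)
o(G, s) = s²
q = 8488 (q = -36*(-234) + (-8)² = 8424 + 64 = 8488)
√(210716/c(678) + q) = √(210716/(-1829/1524) + 8488) = √(210716*(-1524/1829) + 8488) = √(-321131184/1829 + 8488) = √(-305606632/1829) = 2*I*√139738632482/1829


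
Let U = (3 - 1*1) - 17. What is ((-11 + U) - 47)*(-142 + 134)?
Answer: 584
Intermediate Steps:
U = -15 (U = (3 - 1) - 17 = 2 - 17 = -15)
((-11 + U) - 47)*(-142 + 134) = ((-11 - 15) - 47)*(-142 + 134) = (-26 - 47)*(-8) = -73*(-8) = 584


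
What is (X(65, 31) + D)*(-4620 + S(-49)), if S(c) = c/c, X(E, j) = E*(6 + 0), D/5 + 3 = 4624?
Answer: -108523405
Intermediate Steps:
D = 23105 (D = -15 + 5*4624 = -15 + 23120 = 23105)
X(E, j) = 6*E (X(E, j) = E*6 = 6*E)
S(c) = 1
(X(65, 31) + D)*(-4620 + S(-49)) = (6*65 + 23105)*(-4620 + 1) = (390 + 23105)*(-4619) = 23495*(-4619) = -108523405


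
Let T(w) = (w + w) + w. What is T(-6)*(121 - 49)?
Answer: -1296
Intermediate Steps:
T(w) = 3*w (T(w) = 2*w + w = 3*w)
T(-6)*(121 - 49) = (3*(-6))*(121 - 49) = -18*72 = -1296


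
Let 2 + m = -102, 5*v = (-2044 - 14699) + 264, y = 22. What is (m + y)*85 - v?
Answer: -18371/5 ≈ -3674.2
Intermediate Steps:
v = -16479/5 (v = ((-2044 - 14699) + 264)/5 = (-16743 + 264)/5 = (⅕)*(-16479) = -16479/5 ≈ -3295.8)
m = -104 (m = -2 - 102 = -104)
(m + y)*85 - v = (-104 + 22)*85 - 1*(-16479/5) = -82*85 + 16479/5 = -6970 + 16479/5 = -18371/5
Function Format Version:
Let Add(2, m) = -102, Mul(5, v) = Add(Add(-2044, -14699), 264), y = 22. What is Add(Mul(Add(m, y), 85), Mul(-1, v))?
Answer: Rational(-18371, 5) ≈ -3674.2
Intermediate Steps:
v = Rational(-16479, 5) (v = Mul(Rational(1, 5), Add(Add(-2044, -14699), 264)) = Mul(Rational(1, 5), Add(-16743, 264)) = Mul(Rational(1, 5), -16479) = Rational(-16479, 5) ≈ -3295.8)
m = -104 (m = Add(-2, -102) = -104)
Add(Mul(Add(m, y), 85), Mul(-1, v)) = Add(Mul(Add(-104, 22), 85), Mul(-1, Rational(-16479, 5))) = Add(Mul(-82, 85), Rational(16479, 5)) = Add(-6970, Rational(16479, 5)) = Rational(-18371, 5)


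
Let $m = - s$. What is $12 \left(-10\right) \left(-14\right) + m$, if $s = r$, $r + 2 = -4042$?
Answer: $5724$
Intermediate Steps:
$r = -4044$ ($r = -2 - 4042 = -4044$)
$s = -4044$
$m = 4044$ ($m = \left(-1\right) \left(-4044\right) = 4044$)
$12 \left(-10\right) \left(-14\right) + m = 12 \left(-10\right) \left(-14\right) + 4044 = \left(-120\right) \left(-14\right) + 4044 = 1680 + 4044 = 5724$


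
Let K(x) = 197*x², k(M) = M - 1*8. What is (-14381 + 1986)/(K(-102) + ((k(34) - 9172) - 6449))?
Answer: -12395/2033993 ≈ -0.0060939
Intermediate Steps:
k(M) = -8 + M (k(M) = M - 8 = -8 + M)
(-14381 + 1986)/(K(-102) + ((k(34) - 9172) - 6449)) = (-14381 + 1986)/(197*(-102)² + (((-8 + 34) - 9172) - 6449)) = -12395/(197*10404 + ((26 - 9172) - 6449)) = -12395/(2049588 + (-9146 - 6449)) = -12395/(2049588 - 15595) = -12395/2033993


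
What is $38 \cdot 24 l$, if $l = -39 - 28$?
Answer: $-61104$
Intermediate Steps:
$l = -67$ ($l = -39 - 28 = -67$)
$38 \cdot 24 l = 38 \cdot 24 \left(-67\right) = 912 \left(-67\right) = -61104$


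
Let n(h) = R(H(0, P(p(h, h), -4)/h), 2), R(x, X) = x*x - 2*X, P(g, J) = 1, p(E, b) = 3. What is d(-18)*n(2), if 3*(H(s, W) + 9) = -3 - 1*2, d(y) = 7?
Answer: 6916/9 ≈ 768.44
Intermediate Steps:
H(s, W) = -32/3 (H(s, W) = -9 + (-3 - 1*2)/3 = -9 + (-3 - 2)/3 = -9 + (⅓)*(-5) = -9 - 5/3 = -32/3)
R(x, X) = x² - 2*X
n(h) = 988/9 (n(h) = (-32/3)² - 2*2 = 1024/9 - 4 = 988/9)
d(-18)*n(2) = 7*(988/9) = 6916/9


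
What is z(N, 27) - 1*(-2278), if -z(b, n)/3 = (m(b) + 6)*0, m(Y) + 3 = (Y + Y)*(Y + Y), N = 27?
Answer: 2278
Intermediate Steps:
m(Y) = -3 + 4*Y**2 (m(Y) = -3 + (Y + Y)*(Y + Y) = -3 + (2*Y)*(2*Y) = -3 + 4*Y**2)
z(b, n) = 0 (z(b, n) = -3*((-3 + 4*b**2) + 6)*0 = -3*(3 + 4*b**2)*0 = -3*0 = 0)
z(N, 27) - 1*(-2278) = 0 - 1*(-2278) = 0 + 2278 = 2278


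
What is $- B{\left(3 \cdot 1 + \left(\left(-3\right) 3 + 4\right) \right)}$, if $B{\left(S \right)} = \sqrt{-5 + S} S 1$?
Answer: $2 i \sqrt{7} \approx 5.2915 i$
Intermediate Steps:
$B{\left(S \right)} = S \sqrt{-5 + S}$ ($B{\left(S \right)} = S \sqrt{-5 + S} 1 = S \sqrt{-5 + S}$)
$- B{\left(3 \cdot 1 + \left(\left(-3\right) 3 + 4\right) \right)} = - \left(3 \cdot 1 + \left(\left(-3\right) 3 + 4\right)\right) \sqrt{-5 + \left(3 \cdot 1 + \left(\left(-3\right) 3 + 4\right)\right)} = - \left(3 + \left(-9 + 4\right)\right) \sqrt{-5 + \left(3 + \left(-9 + 4\right)\right)} = - \left(3 - 5\right) \sqrt{-5 + \left(3 - 5\right)} = - \left(-2\right) \sqrt{-5 - 2} = - \left(-2\right) \sqrt{-7} = - \left(-2\right) i \sqrt{7} = 2 i \sqrt{7}$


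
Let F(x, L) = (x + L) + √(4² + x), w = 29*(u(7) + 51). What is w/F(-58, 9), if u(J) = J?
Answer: -11774/349 - 1682*I*√42/2443 ≈ -33.736 - 4.462*I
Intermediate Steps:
w = 1682 (w = 29*(7 + 51) = 29*58 = 1682)
F(x, L) = L + x + √(16 + x) (F(x, L) = (L + x) + √(16 + x) = L + x + √(16 + x))
w/F(-58, 9) = 1682/(9 - 58 + √(16 - 58)) = 1682/(9 - 58 + √(-42)) = 1682/(9 - 58 + I*√42) = 1682/(-49 + I*√42)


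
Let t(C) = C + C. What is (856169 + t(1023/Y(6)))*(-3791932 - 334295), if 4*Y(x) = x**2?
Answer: -3533685673301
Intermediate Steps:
Y(x) = x**2/4
t(C) = 2*C
(856169 + t(1023/Y(6)))*(-3791932 - 334295) = (856169 + 2*(1023/(((1/4)*6**2))))*(-3791932 - 334295) = (856169 + 2*(1023/(((1/4)*36))))*(-4126227) = (856169 + 2*(1023/9))*(-4126227) = (856169 + 2*(1023*(1/9)))*(-4126227) = (856169 + 2*(341/3))*(-4126227) = (856169 + 682/3)*(-4126227) = (2569189/3)*(-4126227) = -3533685673301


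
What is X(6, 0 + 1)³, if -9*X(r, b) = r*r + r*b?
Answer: -2744/27 ≈ -101.63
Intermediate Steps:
X(r, b) = -r²/9 - b*r/9 (X(r, b) = -(r*r + r*b)/9 = -(r² + b*r)/9 = -r²/9 - b*r/9)
X(6, 0 + 1)³ = (-⅑*6*((0 + 1) + 6))³ = (-⅑*6*(1 + 6))³ = (-⅑*6*7)³ = (-14/3)³ = -2744/27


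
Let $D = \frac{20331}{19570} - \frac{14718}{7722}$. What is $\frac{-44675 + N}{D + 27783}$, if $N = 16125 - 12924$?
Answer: $- \frac{94962603060}{63612471887} \approx -1.4928$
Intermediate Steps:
$N = 3201$
$D = - \frac{1985383}{2289690}$ ($D = 20331 \cdot \frac{1}{19570} - \frac{223}{117} = \frac{20331}{19570} - \frac{223}{117} = - \frac{1985383}{2289690} \approx -0.8671$)
$\frac{-44675 + N}{D + 27783} = \frac{-44675 + 3201}{- \frac{1985383}{2289690} + 27783} = - \frac{41474}{\frac{63612471887}{2289690}} = \left(-41474\right) \frac{2289690}{63612471887} = - \frac{94962603060}{63612471887}$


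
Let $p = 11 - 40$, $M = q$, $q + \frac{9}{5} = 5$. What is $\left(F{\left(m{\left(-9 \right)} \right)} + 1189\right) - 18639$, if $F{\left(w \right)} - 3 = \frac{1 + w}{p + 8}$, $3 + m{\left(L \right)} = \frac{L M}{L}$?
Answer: $- \frac{610647}{35} \approx -17447.0$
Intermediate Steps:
$q = \frac{16}{5}$ ($q = - \frac{9}{5} + 5 = \frac{16}{5} \approx 3.2$)
$M = \frac{16}{5} \approx 3.2$
$p = -29$
$m{\left(L \right)} = \frac{1}{5}$ ($m{\left(L \right)} = -3 + \frac{L \frac{16}{5}}{L} = -3 + \frac{\frac{16}{5} L}{L} = -3 + \frac{16}{5} = \frac{1}{5}$)
$F{\left(w \right)} = \frac{62}{21} - \frac{w}{21}$ ($F{\left(w \right)} = 3 + \frac{1 + w}{-29 + 8} = 3 + \frac{1 + w}{-21} = 3 + \left(1 + w\right) \left(- \frac{1}{21}\right) = 3 - \left(\frac{1}{21} + \frac{w}{21}\right) = \frac{62}{21} - \frac{w}{21}$)
$\left(F{\left(m{\left(-9 \right)} \right)} + 1189\right) - 18639 = \left(\left(\frac{62}{21} - \frac{1}{105}\right) + 1189\right) - 18639 = \left(\frac{103}{35} + 1189\right) - 18639 = \frac{41718}{35} - 18639 = - \frac{610647}{35}$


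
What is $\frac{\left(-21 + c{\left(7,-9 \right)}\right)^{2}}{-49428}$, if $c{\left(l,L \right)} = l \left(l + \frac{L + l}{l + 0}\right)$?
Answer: $- \frac{169}{12357} \approx -0.013676$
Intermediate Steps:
$c{\left(l,L \right)} = l \left(l + \frac{L + l}{l}\right)$
$\frac{\left(-21 + c{\left(7,-9 \right)}\right)^{2}}{-49428} = \frac{\left(-21 + \left(-9 + 7 + 7^{2}\right)\right)^{2}}{-49428} = \left(-21 + \left(-9 + 7 + 49\right)\right)^{2} \left(- \frac{1}{49428}\right) = \left(-21 + 47\right)^{2} \left(- \frac{1}{49428}\right) = 26^{2} \left(- \frac{1}{49428}\right) = 676 \left(- \frac{1}{49428}\right) = - \frac{169}{12357}$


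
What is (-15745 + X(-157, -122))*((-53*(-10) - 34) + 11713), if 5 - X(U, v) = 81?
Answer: -193158589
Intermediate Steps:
X(U, v) = -76 (X(U, v) = 5 - 1*81 = 5 - 81 = -76)
(-15745 + X(-157, -122))*((-53*(-10) - 34) + 11713) = (-15745 - 76)*((-53*(-10) - 34) + 11713) = -15821*((530 - 34) + 11713) = -15821*(496 + 11713) = -15821*12209 = -193158589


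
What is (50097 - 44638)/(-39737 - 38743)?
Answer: -5459/78480 ≈ -0.069559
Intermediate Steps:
(50097 - 44638)/(-39737 - 38743) = 5459/(-78480) = 5459*(-1/78480) = -5459/78480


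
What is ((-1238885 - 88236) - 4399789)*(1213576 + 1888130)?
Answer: -17763191108460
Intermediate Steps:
((-1238885 - 88236) - 4399789)*(1213576 + 1888130) = (-1327121 - 4399789)*3101706 = -5726910*3101706 = -17763191108460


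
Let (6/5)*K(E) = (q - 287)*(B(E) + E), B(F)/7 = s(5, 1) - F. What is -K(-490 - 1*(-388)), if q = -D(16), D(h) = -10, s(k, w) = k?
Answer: 896095/6 ≈ 1.4935e+5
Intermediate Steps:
B(F) = 35 - 7*F (B(F) = 7*(5 - F) = 35 - 7*F)
q = 10 (q = -1*(-10) = 10)
K(E) = -48475/6 + 1385*E (K(E) = 5*((10 - 287)*((35 - 7*E) + E))/6 = 5*(-277*(35 - 6*E))/6 = 5*(-9695 + 1662*E)/6 = -48475/6 + 1385*E)
-K(-490 - 1*(-388)) = -(-48475/6 + 1385*(-490 - 1*(-388))) = -(-48475/6 + 1385*(-490 + 388)) = -(-48475/6 + 1385*(-102)) = -(-48475/6 - 141270) = -1*(-896095/6) = 896095/6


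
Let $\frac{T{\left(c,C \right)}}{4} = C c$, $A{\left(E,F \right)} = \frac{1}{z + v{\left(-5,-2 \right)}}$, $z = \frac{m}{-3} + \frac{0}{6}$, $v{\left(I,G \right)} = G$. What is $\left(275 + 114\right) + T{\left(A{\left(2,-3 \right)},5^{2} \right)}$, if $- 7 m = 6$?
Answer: $\frac{992}{3} \approx 330.67$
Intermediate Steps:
$m = - \frac{6}{7}$ ($m = \left(- \frac{1}{7}\right) 6 = - \frac{6}{7} \approx -0.85714$)
$z = \frac{2}{7}$ ($z = - \frac{6}{7 \left(-3\right)} + \frac{0}{6} = \left(- \frac{6}{7}\right) \left(- \frac{1}{3}\right) + 0 \cdot \frac{1}{6} = \frac{2}{7} + 0 = \frac{2}{7} \approx 0.28571$)
$A{\left(E,F \right)} = - \frac{7}{12}$ ($A{\left(E,F \right)} = \frac{1}{\frac{2}{7} - 2} = \frac{1}{- \frac{12}{7}} = - \frac{7}{12}$)
$T{\left(c,C \right)} = 4 C c$
$\left(275 + 114\right) + T{\left(A{\left(2,-3 \right)},5^{2} \right)} = \left(275 + 114\right) + 4 \cdot 5^{2} \left(- \frac{7}{12}\right) = 389 + 4 \cdot 25 \left(- \frac{7}{12}\right) = 389 - \frac{175}{3} = \frac{992}{3}$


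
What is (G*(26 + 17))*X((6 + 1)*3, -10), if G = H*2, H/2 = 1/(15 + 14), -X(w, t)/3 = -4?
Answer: 2064/29 ≈ 71.172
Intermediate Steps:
X(w, t) = 12 (X(w, t) = -3*(-4) = 12)
H = 2/29 (H = 2/(15 + 14) = 2/29 ≈ 0.068966)
G = 4/29 (G = (2/29)*2 = 4/29 ≈ 0.13793)
(G*(26 + 17))*X((6 + 1)*3, -10) = (4*(26 + 17)/29)*12 = ((4/29)*43)*12 = (172/29)*12 = 2064/29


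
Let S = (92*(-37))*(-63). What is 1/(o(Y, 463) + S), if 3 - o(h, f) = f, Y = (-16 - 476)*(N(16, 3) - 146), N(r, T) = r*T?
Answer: 1/213992 ≈ 4.6731e-6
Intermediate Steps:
N(r, T) = T*r
S = 214452 (S = -3404*(-63) = 214452)
Y = 48216 (Y = (-16 - 476)*(3*16 - 146) = -492*(48 - 146) = -492*(-98) = 48216)
o(h, f) = 3 - f
1/(o(Y, 463) + S) = 1/((3 - 1*463) + 214452) = 1/((3 - 463) + 214452) = 1/(-460 + 214452) = 1/213992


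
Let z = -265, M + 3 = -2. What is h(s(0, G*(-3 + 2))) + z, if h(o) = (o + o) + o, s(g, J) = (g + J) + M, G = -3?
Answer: -271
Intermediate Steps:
M = -5 (M = -3 - 2 = -5)
s(g, J) = -5 + J + g (s(g, J) = (g + J) - 5 = (J + g) - 5 = -5 + J + g)
h(o) = 3*o (h(o) = 2*o + o = 3*o)
h(s(0, G*(-3 + 2))) + z = 3*(-5 - 3*(-3 + 2) + 0) - 265 = 3*(-5 - 3*(-1) + 0) - 265 = 3*(-5 + 3 + 0) - 265 = 3*(-2) - 265 = -6 - 265 = -271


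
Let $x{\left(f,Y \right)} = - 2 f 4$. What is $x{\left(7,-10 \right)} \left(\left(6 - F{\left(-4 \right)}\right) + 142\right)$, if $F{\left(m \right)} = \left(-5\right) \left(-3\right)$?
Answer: $-7448$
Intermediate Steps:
$F{\left(m \right)} = 15$
$x{\left(f,Y \right)} = - 8 f$
$x{\left(7,-10 \right)} \left(\left(6 - F{\left(-4 \right)}\right) + 142\right) = \left(-8\right) 7 \left(\left(6 - 15\right) + 142\right) = - 56 \left(\left(6 - 15\right) + 142\right) = - 56 \left(-9 + 142\right) = \left(-56\right) 133 = -7448$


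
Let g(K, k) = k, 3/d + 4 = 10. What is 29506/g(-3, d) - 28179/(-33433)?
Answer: 1972976375/33433 ≈ 59013.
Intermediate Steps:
d = ½ (d = 3/(-4 + 10) = 3/6 = 3*(⅙) = ½ ≈ 0.50000)
29506/g(-3, d) - 28179/(-33433) = 29506/(½) - 28179/(-33433) = 29506*2 - 28179*(-1/33433) = 59012 + 28179/33433 = 1972976375/33433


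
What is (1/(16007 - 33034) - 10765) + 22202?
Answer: 194737798/17027 ≈ 11437.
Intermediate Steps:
(1/(16007 - 33034) - 10765) + 22202 = (1/(-17027) - 10765) + 22202 = (-1/17027 - 10765) + 22202 = -183295656/17027 + 22202 = 194737798/17027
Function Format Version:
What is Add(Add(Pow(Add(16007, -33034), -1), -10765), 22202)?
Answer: Rational(194737798, 17027) ≈ 11437.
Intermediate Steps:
Add(Add(Pow(Add(16007, -33034), -1), -10765), 22202) = Add(Add(Pow(-17027, -1), -10765), 22202) = Add(Add(Rational(-1, 17027), -10765), 22202) = Add(Rational(-183295656, 17027), 22202) = Rational(194737798, 17027)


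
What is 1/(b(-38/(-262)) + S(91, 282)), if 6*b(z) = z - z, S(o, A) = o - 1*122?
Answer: -1/31 ≈ -0.032258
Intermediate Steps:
S(o, A) = -122 + o (S(o, A) = o - 122 = -122 + o)
b(z) = 0 (b(z) = (z - z)/6 = (1/6)*0 = 0)
1/(b(-38/(-262)) + S(91, 282)) = 1/(0 + (-122 + 91)) = 1/(0 - 31) = 1/(-31) = -1/31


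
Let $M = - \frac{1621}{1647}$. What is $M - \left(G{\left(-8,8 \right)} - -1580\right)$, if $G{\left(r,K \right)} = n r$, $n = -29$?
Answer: $- \frac{2985985}{1647} \approx -1813.0$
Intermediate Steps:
$G{\left(r,K \right)} = - 29 r$
$M = - \frac{1621}{1647}$ ($M = \left(-1621\right) \frac{1}{1647} = - \frac{1621}{1647} \approx -0.98421$)
$M - \left(G{\left(-8,8 \right)} - -1580\right) = - \frac{1621}{1647} - \left(\left(-29\right) \left(-8\right) - -1580\right) = - \frac{1621}{1647} - \left(232 + 1580\right) = - \frac{1621}{1647} - 1812 = - \frac{2985985}{1647}$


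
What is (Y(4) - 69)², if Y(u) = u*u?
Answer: 2809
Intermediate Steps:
Y(u) = u²
(Y(4) - 69)² = (4² - 69)² = (16 - 69)² = (-53)² = 2809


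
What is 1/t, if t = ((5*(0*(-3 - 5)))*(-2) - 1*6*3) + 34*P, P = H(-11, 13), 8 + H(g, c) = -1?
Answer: -1/324 ≈ -0.0030864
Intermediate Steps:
H(g, c) = -9 (H(g, c) = -8 - 1 = -9)
P = -9
t = -324 (t = ((5*(0*(-3 - 5)))*(-2) - 1*6*3) + 34*(-9) = ((5*(0*(-8)))*(-2) - 6*3) - 306 = ((5*0)*(-2) - 18) - 306 = (0*(-2) - 18) - 306 = (0 - 18) - 306 = -18 - 306 = -324)
1/t = 1/(-324) = -1/324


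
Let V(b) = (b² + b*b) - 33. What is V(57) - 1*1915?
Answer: 4550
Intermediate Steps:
V(b) = -33 + 2*b² (V(b) = (b² + b²) - 33 = 2*b² - 33 = -33 + 2*b²)
V(57) - 1*1915 = (-33 + 2*57²) - 1*1915 = (-33 + 2*3249) - 1915 = (-33 + 6498) - 1915 = 6465 - 1915 = 4550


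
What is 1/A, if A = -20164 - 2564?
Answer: -1/22728 ≈ -4.3999e-5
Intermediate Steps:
A = -22728
1/A = 1/(-22728) = -1/22728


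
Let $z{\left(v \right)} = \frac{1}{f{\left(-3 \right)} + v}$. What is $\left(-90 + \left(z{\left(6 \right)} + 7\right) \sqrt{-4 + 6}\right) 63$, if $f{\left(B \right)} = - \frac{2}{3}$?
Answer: $-5670 + \frac{7245 \sqrt{2}}{16} \approx -5029.6$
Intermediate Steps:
$f{\left(B \right)} = - \frac{2}{3}$ ($f{\left(B \right)} = \left(-2\right) \frac{1}{3} = - \frac{2}{3}$)
$z{\left(v \right)} = \frac{1}{- \frac{2}{3} + v}$
$\left(-90 + \left(z{\left(6 \right)} + 7\right) \sqrt{-4 + 6}\right) 63 = \left(-90 + \left(\frac{3}{-2 + 3 \cdot 6} + 7\right) \sqrt{-4 + 6}\right) 63 = \left(-90 + \left(\frac{3}{-2 + 18} + 7\right) \sqrt{2}\right) 63 = \left(-90 + \left(\frac{3}{16} + 7\right) \sqrt{2}\right) 63 = \left(-90 + \frac{115 \sqrt{2}}{16}\right) 63 = -5670 + \frac{7245 \sqrt{2}}{16}$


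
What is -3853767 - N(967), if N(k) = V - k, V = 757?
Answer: -3853557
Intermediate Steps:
N(k) = 757 - k
-3853767 - N(967) = -3853767 - (757 - 1*967) = -3853767 - (757 - 967) = -3853767 - 1*(-210) = -3853767 + 210 = -3853557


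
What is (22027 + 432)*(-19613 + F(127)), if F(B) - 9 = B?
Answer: -437433943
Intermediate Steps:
F(B) = 9 + B
(22027 + 432)*(-19613 + F(127)) = (22027 + 432)*(-19613 + (9 + 127)) = 22459*(-19613 + 136) = 22459*(-19477) = -437433943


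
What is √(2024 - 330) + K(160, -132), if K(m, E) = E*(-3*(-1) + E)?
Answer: 17028 + 11*√14 ≈ 17069.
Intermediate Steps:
K(m, E) = E*(3 + E)
√(2024 - 330) + K(160, -132) = √(2024 - 330) - 132*(3 - 132) = √1694 - 132*(-129) = 11*√14 + 17028 = 17028 + 11*√14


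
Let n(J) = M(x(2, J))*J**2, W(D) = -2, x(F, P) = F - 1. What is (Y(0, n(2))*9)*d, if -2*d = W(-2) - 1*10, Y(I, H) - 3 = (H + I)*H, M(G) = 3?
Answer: 7938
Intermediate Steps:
x(F, P) = -1 + F
n(J) = 3*J**2
Y(I, H) = 3 + H*(H + I) (Y(I, H) = 3 + (H + I)*H = 3 + H*(H + I))
d = 6 (d = -(-2 - 1*10)/2 = -(-2 - 10)/2 = -1/2*(-12) = 6)
(Y(0, n(2))*9)*d = ((3 + (3*2**2)**2 + (3*2**2)*0)*9)*6 = ((3 + (3*4)**2 + (3*4)*0)*9)*6 = ((3 + 12**2 + 12*0)*9)*6 = ((3 + 144 + 0)*9)*6 = (147*9)*6 = 1323*6 = 7938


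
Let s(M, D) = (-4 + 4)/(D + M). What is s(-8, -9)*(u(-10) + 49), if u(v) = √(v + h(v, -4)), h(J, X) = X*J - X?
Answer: 0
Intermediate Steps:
h(J, X) = -X + J*X (h(J, X) = J*X - X = -X + J*X)
u(v) = √(4 - 3*v) (u(v) = √(v - 4*(-1 + v)) = √(v + (4 - 4*v)) = √(4 - 3*v))
s(M, D) = 0 (s(M, D) = 0/(D + M) = 0)
s(-8, -9)*(u(-10) + 49) = 0*(√(4 - 3*(-10)) + 49) = 0*(√(4 + 30) + 49) = 0*(√34 + 49) = 0*(49 + √34) = 0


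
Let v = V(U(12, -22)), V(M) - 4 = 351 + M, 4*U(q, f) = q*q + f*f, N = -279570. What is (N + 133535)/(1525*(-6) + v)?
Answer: 146035/8638 ≈ 16.906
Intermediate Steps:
U(q, f) = f**2/4 + q**2/4 (U(q, f) = (q*q + f*f)/4 = (q**2 + f**2)/4 = (f**2 + q**2)/4 = f**2/4 + q**2/4)
V(M) = 355 + M (V(M) = 4 + (351 + M) = 355 + M)
v = 512 (v = 355 + ((1/4)*(-22)**2 + (1/4)*12**2) = 355 + ((1/4)*484 + (1/4)*144) = 355 + (121 + 36) = 355 + 157 = 512)
(N + 133535)/(1525*(-6) + v) = (-279570 + 133535)/(1525*(-6) + 512) = -146035/(-9150 + 512) = -146035/(-8638) = -146035*(-1/8638) = 146035/8638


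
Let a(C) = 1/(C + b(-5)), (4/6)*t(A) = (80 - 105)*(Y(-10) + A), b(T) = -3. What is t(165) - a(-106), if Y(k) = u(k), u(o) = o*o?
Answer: -2166373/218 ≈ -9937.5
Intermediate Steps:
u(o) = o²
Y(k) = k²
t(A) = -3750 - 75*A/2 (t(A) = 3*((80 - 105)*((-10)² + A))/2 = 3*(-25*(100 + A))/2 = 3*(-2500 - 25*A)/2 = -3750 - 75*A/2)
a(C) = 1/(-3 + C) (a(C) = 1/(C - 3) = 1/(-3 + C))
t(165) - a(-106) = (-3750 - 75/2*165) - 1/(-3 - 106) = (-3750 - 12375/2) - 1/(-109) = -19875/2 - 1*(-1/109) = -19875/2 + 1/109 = -2166373/218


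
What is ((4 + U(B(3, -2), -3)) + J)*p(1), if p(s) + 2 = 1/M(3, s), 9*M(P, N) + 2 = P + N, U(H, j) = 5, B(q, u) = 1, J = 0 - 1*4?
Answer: 25/2 ≈ 12.500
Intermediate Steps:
J = -4 (J = 0 - 4 = -4)
M(P, N) = -2/9 + N/9 + P/9 (M(P, N) = -2/9 + (P + N)/9 = -2/9 + (N + P)/9 = -2/9 + (N/9 + P/9) = -2/9 + N/9 + P/9)
p(s) = -2 + 1/(⅑ + s/9) (p(s) = -2 + 1/(-2/9 + s/9 + (⅑)*3) = -2 + 1/(-2/9 + s/9 + ⅓) = -2 + 1/(⅑ + s/9))
((4 + U(B(3, -2), -3)) + J)*p(1) = ((4 + 5) - 4)*((7 - 2*1)/(1 + 1)) = (9 - 4)*((7 - 2)/2) = 5*((½)*5) = 5*(5/2) = 25/2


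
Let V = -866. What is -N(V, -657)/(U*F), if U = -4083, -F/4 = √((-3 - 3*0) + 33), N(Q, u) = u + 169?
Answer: 61*√30/61245 ≈ 0.0054553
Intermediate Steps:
N(Q, u) = 169 + u
F = -4*√30 (F = -4*√((-3 - 3*0) + 33) = -4*√((-3 + 0) + 33) = -4*√(-3 + 33) = -4*√30 ≈ -21.909)
-N(V, -657)/(U*F) = -(169 - 657)/((-(-16332)*√30)) = -(-488)/(16332*√30) = -(-488)*√30/489960 = -(-61)*√30/61245 = 61*√30/61245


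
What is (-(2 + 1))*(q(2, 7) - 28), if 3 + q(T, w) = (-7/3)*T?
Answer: 107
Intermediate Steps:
q(T, w) = -3 - 7*T/3 (q(T, w) = -3 + (-7/3)*T = -3 + (-7*1/3)*T = -3 - 7*T/3)
(-(2 + 1))*(q(2, 7) - 28) = (-(2 + 1))*((-3 - 7/3*2) - 28) = (-1*3)*((-3 - 14/3) - 28) = -3*(-23/3 - 28) = -3*(-107/3) = 107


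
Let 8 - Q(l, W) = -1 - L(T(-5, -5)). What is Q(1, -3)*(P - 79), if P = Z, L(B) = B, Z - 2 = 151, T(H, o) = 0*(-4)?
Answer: 666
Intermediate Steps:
T(H, o) = 0
Z = 153 (Z = 2 + 151 = 153)
Q(l, W) = 9 (Q(l, W) = 8 - (-1 - 1*0) = 8 - (-1 + 0) = 8 - 1*(-1) = 8 + 1 = 9)
P = 153
Q(1, -3)*(P - 79) = 9*(153 - 79) = 9*74 = 666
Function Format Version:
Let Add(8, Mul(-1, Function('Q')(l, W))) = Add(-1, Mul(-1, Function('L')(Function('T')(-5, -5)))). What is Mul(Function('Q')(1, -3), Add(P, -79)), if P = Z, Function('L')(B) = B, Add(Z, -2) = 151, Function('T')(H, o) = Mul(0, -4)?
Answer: 666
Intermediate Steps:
Function('T')(H, o) = 0
Z = 153 (Z = Add(2, 151) = 153)
Function('Q')(l, W) = 9 (Function('Q')(l, W) = Add(8, Mul(-1, Add(-1, Mul(-1, 0)))) = Add(8, Mul(-1, Add(-1, 0))) = Add(8, Mul(-1, -1)) = Add(8, 1) = 9)
P = 153
Mul(Function('Q')(1, -3), Add(P, -79)) = Mul(9, Add(153, -79)) = Mul(9, 74) = 666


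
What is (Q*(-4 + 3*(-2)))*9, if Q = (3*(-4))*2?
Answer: 2160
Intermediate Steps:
Q = -24 (Q = -12*2 = -24)
(Q*(-4 + 3*(-2)))*9 = -24*(-4 + 3*(-2))*9 = -24*(-4 - 6)*9 = -24*(-10)*9 = 240*9 = 2160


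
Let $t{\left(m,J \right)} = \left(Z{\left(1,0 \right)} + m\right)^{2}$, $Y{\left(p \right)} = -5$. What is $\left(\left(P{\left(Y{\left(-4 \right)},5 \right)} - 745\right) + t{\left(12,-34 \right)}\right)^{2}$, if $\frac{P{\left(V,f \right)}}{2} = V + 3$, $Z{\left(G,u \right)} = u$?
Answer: $366025$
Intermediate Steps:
$P{\left(V,f \right)} = 6 + 2 V$ ($P{\left(V,f \right)} = 2 \left(V + 3\right) = 2 \left(3 + V\right) = 6 + 2 V$)
$t{\left(m,J \right)} = m^{2}$ ($t{\left(m,J \right)} = \left(0 + m\right)^{2} = m^{2}$)
$\left(\left(P{\left(Y{\left(-4 \right)},5 \right)} - 745\right) + t{\left(12,-34 \right)}\right)^{2} = \left(\left(\left(6 + 2 \left(-5\right)\right) - 745\right) + 12^{2}\right)^{2} = \left(\left(\left(6 - 10\right) - 745\right) + 144\right)^{2} = \left(\left(-4 - 745\right) + 144\right)^{2} = \left(-749 + 144\right)^{2} = \left(-605\right)^{2} = 366025$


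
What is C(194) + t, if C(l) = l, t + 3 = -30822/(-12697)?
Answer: 2455949/12697 ≈ 193.43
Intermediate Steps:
t = -7269/12697 (t = -3 - 30822/(-12697) = -3 - 30822*(-1/12697) = -3 + 30822/12697 = -7269/12697 ≈ -0.57250)
C(194) + t = 194 - 7269/12697 = 2455949/12697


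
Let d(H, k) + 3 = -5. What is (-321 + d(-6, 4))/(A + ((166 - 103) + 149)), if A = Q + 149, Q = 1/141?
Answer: -46389/50902 ≈ -0.91134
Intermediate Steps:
d(H, k) = -8 (d(H, k) = -3 - 5 = -8)
Q = 1/141 ≈ 0.0070922
A = 21010/141 (A = 1/141 + 149 = 21010/141 ≈ 149.01)
(-321 + d(-6, 4))/(A + ((166 - 103) + 149)) = (-321 - 8)/(21010/141 + ((166 - 103) + 149)) = -329/(21010/141 + (63 + 149)) = -329/(21010/141 + 212) = -329/50902/141 = -329*141/50902 = -46389/50902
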